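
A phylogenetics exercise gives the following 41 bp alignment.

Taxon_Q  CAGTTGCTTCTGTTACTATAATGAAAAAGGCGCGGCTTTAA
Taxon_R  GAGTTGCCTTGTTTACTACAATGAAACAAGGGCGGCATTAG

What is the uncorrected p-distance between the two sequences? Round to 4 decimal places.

0.2683

Differing sites — 1:C/G; 8:T/C; 10:C/T; 11:T/G; 12:G/T; 19:T/C; 27:A/C; 29:G/A; 31:C/G; 37:T/A; 41:A/G.
There are 11 differences over 41 sites, so p = 11/41 = 0.2683.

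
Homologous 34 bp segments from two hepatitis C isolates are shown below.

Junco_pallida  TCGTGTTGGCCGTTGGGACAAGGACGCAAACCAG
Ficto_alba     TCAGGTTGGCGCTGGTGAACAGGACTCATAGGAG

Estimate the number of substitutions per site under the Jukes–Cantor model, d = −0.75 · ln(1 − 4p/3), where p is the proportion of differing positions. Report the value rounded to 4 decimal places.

0.4770

Mismatches occur at site 3 (G↔A), site 4 (T↔G), site 11 (C↔G), site 12 (G↔C), site 14 (T↔G), site 16 (G↔T), site 19 (C↔A), site 20 (A↔C), site 26 (G↔T), site 29 (A↔T), site 31 (C↔G), site 32 (C↔G).
p = 12/34 = 0.352941.
d = −0.75 · ln(1 − (4/3)·0.352941) = −0.75 · ln(0.529412) = −0.75 · (-0.635988) = 0.4770.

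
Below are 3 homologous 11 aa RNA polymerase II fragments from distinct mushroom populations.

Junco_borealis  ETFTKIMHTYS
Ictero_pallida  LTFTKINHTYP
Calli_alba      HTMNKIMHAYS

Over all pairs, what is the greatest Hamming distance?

6

Pairwise Hamming distances:
  Junco_borealis vs Ictero_pallida: 3
  Junco_borealis vs Calli_alba: 4
  Ictero_pallida vs Calli_alba: 6
The largest is 6, between Ictero_pallida and Calli_alba.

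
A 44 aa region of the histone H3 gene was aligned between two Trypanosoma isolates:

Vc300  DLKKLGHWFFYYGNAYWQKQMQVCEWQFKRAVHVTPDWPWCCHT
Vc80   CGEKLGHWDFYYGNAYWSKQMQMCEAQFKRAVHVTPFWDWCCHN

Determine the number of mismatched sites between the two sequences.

The sequences differ at positions 1 (D/C), 2 (L/G), 3 (K/E), 9 (F/D), 18 (Q/S), 23 (V/M), 26 (W/A), 37 (D/F), 39 (P/D), 44 (T/N).
That gives 10 mismatches out of 44 aligned sites, so the Hamming distance is 10.

10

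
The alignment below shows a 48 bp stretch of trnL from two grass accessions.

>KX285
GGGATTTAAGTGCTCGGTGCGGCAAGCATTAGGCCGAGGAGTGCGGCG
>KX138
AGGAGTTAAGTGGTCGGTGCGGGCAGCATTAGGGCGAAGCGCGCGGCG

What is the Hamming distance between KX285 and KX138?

Mismatches occur at site 1 (G/A), site 5 (T/G), site 13 (C/G), site 23 (C/G), site 24 (A/C), site 34 (C/G), site 38 (G/A), site 40 (A/C), site 42 (T/C).
That gives 9 mismatches out of 48 aligned sites, so the Hamming distance is 9.

9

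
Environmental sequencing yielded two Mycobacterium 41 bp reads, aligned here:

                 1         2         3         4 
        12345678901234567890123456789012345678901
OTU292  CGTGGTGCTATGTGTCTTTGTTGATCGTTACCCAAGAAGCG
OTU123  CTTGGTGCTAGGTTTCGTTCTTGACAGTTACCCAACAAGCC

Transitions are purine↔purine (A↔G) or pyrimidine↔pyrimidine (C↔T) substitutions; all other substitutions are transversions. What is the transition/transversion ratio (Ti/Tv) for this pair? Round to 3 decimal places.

0.125

The sequences differ at positions 2 (G/T, transversion), 11 (T/G, transversion), 14 (G/T, transversion), 17 (T/G, transversion), 20 (G/C, transversion), 25 (T/C, transition), 26 (C/A, transversion), 36 (G/C, transversion), 41 (G/C, transversion).
Of the 9 differences, 1 transition and 8 transversions, so Ti/Tv = 1/8 = 0.125.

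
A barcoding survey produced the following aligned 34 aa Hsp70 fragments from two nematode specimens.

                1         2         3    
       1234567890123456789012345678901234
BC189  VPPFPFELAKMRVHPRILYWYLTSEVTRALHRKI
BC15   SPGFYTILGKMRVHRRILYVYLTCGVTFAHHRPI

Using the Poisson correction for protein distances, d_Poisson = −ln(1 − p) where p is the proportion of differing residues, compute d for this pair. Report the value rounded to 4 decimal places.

Differing sites — 1:V/S; 3:P/G; 5:P/Y; 6:F/T; 7:E/I; 9:A/G; 15:P/R; 20:W/V; 24:S/C; 25:E/G; 28:R/F; 30:L/H; 33:K/P.
p = 13/34 = 0.382353.
d = −ln(1 − 0.382353) = −ln(0.617647) = 0.4818.

0.4818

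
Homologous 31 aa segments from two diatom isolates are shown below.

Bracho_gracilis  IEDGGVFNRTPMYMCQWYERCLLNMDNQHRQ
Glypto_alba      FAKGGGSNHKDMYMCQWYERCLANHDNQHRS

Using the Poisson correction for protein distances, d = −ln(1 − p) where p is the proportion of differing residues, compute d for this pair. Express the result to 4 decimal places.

The sequences differ at positions 1 (I/F), 2 (E/A), 3 (D/K), 6 (V/G), 7 (F/S), 9 (R/H), 10 (T/K), 11 (P/D), 23 (L/A), 25 (M/H), 31 (Q/S).
p = 11/31 = 0.354839.
d = −ln(1 − 0.354839) = −ln(0.645161) = 0.4383.

0.4383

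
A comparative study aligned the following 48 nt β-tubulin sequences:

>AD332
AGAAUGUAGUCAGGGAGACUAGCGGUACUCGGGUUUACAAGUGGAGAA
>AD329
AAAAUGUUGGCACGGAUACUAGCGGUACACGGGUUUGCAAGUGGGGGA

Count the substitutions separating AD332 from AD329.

Mismatches occur at site 2 (G/A), site 8 (A/U), site 10 (U/G), site 13 (G/C), site 17 (G/U), site 29 (U/A), site 37 (A/G), site 45 (A/G), site 47 (A/G).
That gives 9 mismatches out of 48 aligned sites, so the Hamming distance is 9.

9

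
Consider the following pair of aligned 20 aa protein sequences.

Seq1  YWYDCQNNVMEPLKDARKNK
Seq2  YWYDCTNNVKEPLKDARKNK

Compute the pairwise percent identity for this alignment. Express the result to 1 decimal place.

90.0%

Differing sites — 6:Q/T; 10:M/K.
18 of the 20 sites match, so the percent identity is 18/20 × 100 = 90.0%.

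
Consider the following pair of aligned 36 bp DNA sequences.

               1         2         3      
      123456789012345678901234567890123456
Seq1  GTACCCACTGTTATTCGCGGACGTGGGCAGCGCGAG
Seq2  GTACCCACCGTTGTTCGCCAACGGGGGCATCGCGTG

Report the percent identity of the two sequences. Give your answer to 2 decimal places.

Mismatches occur at site 9 (T/C), site 13 (A/G), site 19 (G/C), site 20 (G/A), site 24 (T/G), site 30 (G/T), site 35 (A/T).
29 of the 36 sites match, so the percent identity is 29/36 × 100 = 80.56%.

80.56%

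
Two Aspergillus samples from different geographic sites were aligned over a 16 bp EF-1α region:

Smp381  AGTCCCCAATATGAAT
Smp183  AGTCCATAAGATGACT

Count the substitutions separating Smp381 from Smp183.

Mismatches occur at site 6 (C→A), site 7 (C→T), site 10 (T→G), site 15 (A→C).
That gives 4 mismatches out of 16 aligned sites, so the Hamming distance is 4.

4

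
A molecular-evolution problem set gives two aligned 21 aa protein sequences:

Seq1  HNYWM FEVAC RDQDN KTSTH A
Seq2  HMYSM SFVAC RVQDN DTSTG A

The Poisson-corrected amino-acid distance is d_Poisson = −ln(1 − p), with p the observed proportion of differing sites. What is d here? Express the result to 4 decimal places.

Differing sites — 2:N/M; 4:W/S; 6:F/S; 7:E/F; 12:D/V; 16:K/D; 20:H/G.
p = 7/21 = 0.333333.
d = −ln(1 − 0.333333) = −ln(0.666667) = 0.4055.

0.4055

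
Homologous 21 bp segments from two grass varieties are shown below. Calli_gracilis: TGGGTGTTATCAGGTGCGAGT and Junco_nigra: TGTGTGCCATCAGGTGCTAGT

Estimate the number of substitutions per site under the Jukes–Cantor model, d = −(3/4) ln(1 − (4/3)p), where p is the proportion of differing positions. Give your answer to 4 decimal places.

0.2197

The sequences differ at positions 3 (G/T), 7 (T/C), 8 (T/C), 18 (G/T).
p = 4/21 = 0.190476.
d = −0.75 · ln(1 − (4/3)·0.190476) = −0.75 · ln(0.746032) = −0.75 · (-0.292987) = 0.2197.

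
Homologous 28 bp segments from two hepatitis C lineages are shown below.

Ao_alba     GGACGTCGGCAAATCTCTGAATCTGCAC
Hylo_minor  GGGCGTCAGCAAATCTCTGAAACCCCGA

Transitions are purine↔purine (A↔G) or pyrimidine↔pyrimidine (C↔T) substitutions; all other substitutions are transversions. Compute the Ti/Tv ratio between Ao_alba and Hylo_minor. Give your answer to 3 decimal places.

Mismatches occur at site 3 (A→G, transition), site 8 (G→A, transition), site 22 (T→A, transversion), site 24 (T→C, transition), site 25 (G→C, transversion), site 27 (A→G, transition), site 28 (C→A, transversion).
Of the 7 differences, 4 transitions and 3 transversions, so Ti/Tv = 4/3 = 1.333.

1.333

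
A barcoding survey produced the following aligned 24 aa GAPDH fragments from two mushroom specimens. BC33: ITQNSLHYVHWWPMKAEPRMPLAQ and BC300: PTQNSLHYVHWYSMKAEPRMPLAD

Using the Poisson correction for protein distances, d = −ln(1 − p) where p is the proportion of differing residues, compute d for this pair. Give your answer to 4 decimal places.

The sequences differ at positions 1 (I/P), 12 (W/Y), 13 (P/S), 24 (Q/D).
p = 4/24 = 0.166667.
d = −ln(1 − 0.166667) = −ln(0.833333) = 0.1823.

0.1823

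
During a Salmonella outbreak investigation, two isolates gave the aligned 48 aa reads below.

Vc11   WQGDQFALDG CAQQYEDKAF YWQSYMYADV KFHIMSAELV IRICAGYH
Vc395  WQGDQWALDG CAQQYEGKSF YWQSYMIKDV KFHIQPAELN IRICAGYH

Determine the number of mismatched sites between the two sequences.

8

Mismatches occur at site 6 (F/W), site 17 (D/G), site 19 (A/S), site 27 (Y/I), site 28 (A/K), site 35 (M/Q), site 36 (S/P), site 40 (V/N).
That gives 8 mismatches out of 48 aligned sites, so the Hamming distance is 8.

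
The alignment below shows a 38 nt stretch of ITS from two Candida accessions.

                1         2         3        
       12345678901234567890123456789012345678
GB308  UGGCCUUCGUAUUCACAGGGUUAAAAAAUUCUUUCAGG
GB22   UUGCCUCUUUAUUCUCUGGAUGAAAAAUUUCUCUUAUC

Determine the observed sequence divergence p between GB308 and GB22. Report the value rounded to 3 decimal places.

0.342

Differing sites — 2:G/U; 7:U/C; 8:C/U; 9:G/U; 15:A/U; 17:A/U; 20:G/A; 22:U/G; 28:A/U; 33:U/C; 35:C/U; 37:G/U; 38:G/C.
There are 13 differences over 38 sites, so p = 13/38 = 0.342.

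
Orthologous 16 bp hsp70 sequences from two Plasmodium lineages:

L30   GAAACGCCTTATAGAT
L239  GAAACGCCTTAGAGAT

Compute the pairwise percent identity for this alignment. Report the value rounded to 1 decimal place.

93.8%

The sequences differ at position 12 (T/G).
15 of the 16 sites match, so the percent identity is 15/16 × 100 = 93.8%.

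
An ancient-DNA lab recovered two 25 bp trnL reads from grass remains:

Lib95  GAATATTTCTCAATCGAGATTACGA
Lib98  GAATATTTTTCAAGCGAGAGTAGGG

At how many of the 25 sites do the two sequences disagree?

5

The sequences differ at positions 9 (C/T), 14 (T/G), 20 (T/G), 23 (C/G), 25 (A/G).
That gives 5 mismatches out of 25 aligned sites, so the Hamming distance is 5.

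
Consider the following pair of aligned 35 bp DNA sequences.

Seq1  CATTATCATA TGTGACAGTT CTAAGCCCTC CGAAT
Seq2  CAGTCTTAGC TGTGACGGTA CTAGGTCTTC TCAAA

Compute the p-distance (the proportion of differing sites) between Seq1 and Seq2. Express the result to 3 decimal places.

Mismatches occur at site 3 (T/G), site 5 (A/C), site 7 (C/T), site 9 (T/G), site 10 (A/C), site 17 (A/G), site 20 (T/A), site 24 (A/G), site 26 (C/T), site 28 (C/T), site 31 (C/T), site 32 (G/C), site 35 (T/A).
There are 13 differences over 35 sites, so p = 13/35 = 0.371.

0.371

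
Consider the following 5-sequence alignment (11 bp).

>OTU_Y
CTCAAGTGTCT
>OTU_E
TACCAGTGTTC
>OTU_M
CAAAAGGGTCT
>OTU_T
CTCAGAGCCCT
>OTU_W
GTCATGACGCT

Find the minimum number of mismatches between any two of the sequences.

3

Pairwise Hamming distances:
  OTU_Y vs OTU_E: 5
  OTU_Y vs OTU_M: 3
  OTU_Y vs OTU_T: 5
  OTU_Y vs OTU_W: 5
  OTU_E vs OTU_M: 6
  OTU_E vs OTU_T: 10
  OTU_E vs OTU_W: 9
  OTU_M vs OTU_T: 6
  OTU_M vs OTU_W: 7
  OTU_T vs OTU_W: 5
The smallest is 3, between OTU_Y and OTU_M.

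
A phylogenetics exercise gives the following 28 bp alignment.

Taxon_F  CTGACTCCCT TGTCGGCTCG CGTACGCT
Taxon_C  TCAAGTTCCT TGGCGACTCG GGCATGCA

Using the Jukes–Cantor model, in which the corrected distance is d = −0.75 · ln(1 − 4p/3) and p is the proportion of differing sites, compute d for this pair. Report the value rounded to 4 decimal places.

Differing sites — 1:C/T; 2:T/C; 3:G/A; 5:C/G; 7:C/T; 13:T/G; 16:G/A; 21:C/G; 23:T/C; 25:C/T; 28:T/A.
p = 11/28 = 0.392857.
d = −0.75 · ln(1 − (4/3)·0.392857) = −0.75 · ln(0.476191) = −0.75 · (-0.741936) = 0.5565.

0.5565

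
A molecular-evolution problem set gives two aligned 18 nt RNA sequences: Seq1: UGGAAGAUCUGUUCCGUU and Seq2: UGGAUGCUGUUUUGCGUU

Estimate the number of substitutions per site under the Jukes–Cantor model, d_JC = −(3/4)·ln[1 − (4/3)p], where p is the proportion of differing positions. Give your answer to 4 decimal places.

The sequences differ at positions 5 (A/U), 7 (A/C), 9 (C/G), 11 (G/U), 14 (C/G).
p = 5/18 = 0.277778.
d = −0.75 · ln(1 − (4/3)·0.277778) = −0.75 · ln(0.629629) = −0.75 · (-0.462625) = 0.3470.

0.3470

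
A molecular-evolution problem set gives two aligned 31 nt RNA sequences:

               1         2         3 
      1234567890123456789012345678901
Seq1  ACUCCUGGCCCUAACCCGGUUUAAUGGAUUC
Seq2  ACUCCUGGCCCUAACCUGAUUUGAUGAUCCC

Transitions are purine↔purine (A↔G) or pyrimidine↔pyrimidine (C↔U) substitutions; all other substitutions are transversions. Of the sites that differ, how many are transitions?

Differing sites — 17:C/U (Ti); 19:G/A (Ti); 23:A/G (Ti); 27:G/A (Ti); 28:A/U (Tv); 29:U/C (Ti); 30:U/C (Ti).
Of the 7 differences, 6 transitions and 1 transversion, so the answer is 6.

6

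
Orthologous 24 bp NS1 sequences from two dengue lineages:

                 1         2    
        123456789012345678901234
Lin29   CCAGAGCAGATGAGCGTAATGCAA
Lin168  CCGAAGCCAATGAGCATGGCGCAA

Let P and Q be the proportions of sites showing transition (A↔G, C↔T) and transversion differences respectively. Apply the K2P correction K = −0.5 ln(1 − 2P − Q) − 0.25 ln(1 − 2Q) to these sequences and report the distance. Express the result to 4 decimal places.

0.5122

Differing sites — 3:A/G (Ti); 4:G/A (Ti); 8:A/C (Tv); 9:G/A (Ti); 16:G/A (Ti); 18:A/G (Ti); 19:A/G (Ti); 20:T/C (Ti).
Of the 8 differences, 7 transitions and 1 transversion over 24 sites: P = 7/24 = 0.291667, Q = 1/24 = 0.041667.
d = −0.5·ln(0.374999) − 0.25·ln(0.916666) = −0.5·(-0.980832) − 0.25·(-0.087012) = 0.5122.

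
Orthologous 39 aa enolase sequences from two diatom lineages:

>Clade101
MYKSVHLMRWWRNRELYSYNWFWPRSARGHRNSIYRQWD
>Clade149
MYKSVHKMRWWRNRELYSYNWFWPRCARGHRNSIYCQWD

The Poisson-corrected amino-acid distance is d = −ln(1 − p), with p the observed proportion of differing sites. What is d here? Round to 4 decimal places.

The sequences differ at positions 7 (L/K), 26 (S/C), 36 (R/C).
p = 3/39 = 0.076923.
d = −ln(1 − 0.076923) = −ln(0.923077) = 0.0800.

0.0800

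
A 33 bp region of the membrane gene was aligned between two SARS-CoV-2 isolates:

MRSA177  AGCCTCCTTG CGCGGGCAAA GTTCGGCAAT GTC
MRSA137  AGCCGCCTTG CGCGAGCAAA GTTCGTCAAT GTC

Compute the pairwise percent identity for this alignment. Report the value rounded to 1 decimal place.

90.9%

The sequences differ at positions 5 (T/G), 15 (G/A), 26 (G/T).
30 of the 33 sites match, so the percent identity is 30/33 × 100 = 90.9%.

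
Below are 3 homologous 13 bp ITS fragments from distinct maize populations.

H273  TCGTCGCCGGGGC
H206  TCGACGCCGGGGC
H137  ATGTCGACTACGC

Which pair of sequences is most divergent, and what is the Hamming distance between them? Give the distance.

7

Pairwise Hamming distances:
  H273 vs H206: 1
  H273 vs H137: 6
  H206 vs H137: 7
The largest is 7, between H206 and H137.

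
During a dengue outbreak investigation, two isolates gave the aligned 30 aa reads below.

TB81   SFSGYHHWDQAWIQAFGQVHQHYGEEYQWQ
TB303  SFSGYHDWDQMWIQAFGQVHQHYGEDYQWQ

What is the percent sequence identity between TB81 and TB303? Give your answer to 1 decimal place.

90.0%

Mismatches occur at site 7 (H↔D), site 11 (A↔M), site 26 (E↔D).
27 of the 30 sites match, so the percent identity is 27/30 × 100 = 90.0%.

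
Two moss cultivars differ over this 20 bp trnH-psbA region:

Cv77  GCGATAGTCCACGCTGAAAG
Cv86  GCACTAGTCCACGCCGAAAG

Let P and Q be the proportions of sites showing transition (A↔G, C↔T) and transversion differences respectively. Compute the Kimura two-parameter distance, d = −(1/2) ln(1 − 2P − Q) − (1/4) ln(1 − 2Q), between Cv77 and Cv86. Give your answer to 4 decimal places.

0.1702

Differing sites — 3:G/A (Ti); 4:A/C (Tv); 15:T/C (Ti).
Of the 3 differences, 2 transitions and 1 transversion over 20 sites: P = 2/20 = 0.100000, Q = 1/20 = 0.050000.
d = −0.5·ln(0.750000) − 0.25·ln(0.900000) = −0.5·(-0.287682) − 0.25·(-0.105361) = 0.1702.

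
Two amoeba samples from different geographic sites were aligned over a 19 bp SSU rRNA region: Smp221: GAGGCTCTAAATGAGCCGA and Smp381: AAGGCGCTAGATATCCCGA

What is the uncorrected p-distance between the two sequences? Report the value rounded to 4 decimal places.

Differing sites — 1:G/A; 6:T/G; 10:A/G; 13:G/A; 14:A/T; 15:G/C.
There are 6 differences over 19 sites, so p = 6/19 = 0.3158.

0.3158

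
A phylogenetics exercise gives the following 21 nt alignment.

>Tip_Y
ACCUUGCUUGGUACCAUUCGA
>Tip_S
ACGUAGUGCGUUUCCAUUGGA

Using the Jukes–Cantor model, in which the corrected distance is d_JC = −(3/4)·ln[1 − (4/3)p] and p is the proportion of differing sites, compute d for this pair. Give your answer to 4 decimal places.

Differing sites — 3:C/G; 5:U/A; 7:C/U; 8:U/G; 9:U/C; 11:G/U; 13:A/U; 19:C/G.
p = 8/21 = 0.380952.
d = −0.75 · ln(1 − (4/3)·0.380952) = −0.75 · ln(0.492064) = −0.75 · (-0.709146) = 0.5319.

0.5319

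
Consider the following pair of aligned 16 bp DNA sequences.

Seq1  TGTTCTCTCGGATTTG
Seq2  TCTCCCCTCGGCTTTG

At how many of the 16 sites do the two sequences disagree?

4

The sequences differ at positions 2 (G/C), 4 (T/C), 6 (T/C), 12 (A/C).
That gives 4 mismatches out of 16 aligned sites, so the Hamming distance is 4.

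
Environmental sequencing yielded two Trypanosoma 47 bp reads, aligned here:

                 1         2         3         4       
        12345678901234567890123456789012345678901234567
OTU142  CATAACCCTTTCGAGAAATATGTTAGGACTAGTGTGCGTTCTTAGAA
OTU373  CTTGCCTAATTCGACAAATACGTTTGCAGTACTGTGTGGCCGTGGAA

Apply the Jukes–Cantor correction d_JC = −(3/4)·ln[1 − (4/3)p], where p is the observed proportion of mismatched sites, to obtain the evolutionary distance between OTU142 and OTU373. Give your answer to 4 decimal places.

Mismatches occur at site 2 (A/T), site 4 (A/G), site 5 (A/C), site 7 (C/T), site 8 (C/A), site 9 (T/A), site 15 (G/C), site 21 (T/C), site 25 (A/T), site 27 (G/C), site 29 (C/G), site 32 (G/C), site 37 (C/T), site 39 (T/G), site 40 (T/C), site 42 (T/G), site 44 (A/G).
p = 17/47 = 0.361702.
d = −0.75 · ln(1 − (4/3)·0.361702) = −0.75 · ln(0.517731) = −0.75 · (-0.658299) = 0.4937.

0.4937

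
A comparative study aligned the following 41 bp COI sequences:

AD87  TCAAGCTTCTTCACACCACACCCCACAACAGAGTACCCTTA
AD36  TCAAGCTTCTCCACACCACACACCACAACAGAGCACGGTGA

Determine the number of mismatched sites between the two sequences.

Differing sites — 11:T/C; 22:C/A; 34:T/C; 37:C/G; 38:C/G; 40:T/G.
That gives 6 mismatches out of 41 aligned sites, so the Hamming distance is 6.

6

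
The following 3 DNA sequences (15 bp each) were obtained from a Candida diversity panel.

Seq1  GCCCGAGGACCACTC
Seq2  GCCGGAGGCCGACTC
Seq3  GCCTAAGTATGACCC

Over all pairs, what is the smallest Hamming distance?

Pairwise Hamming distances:
  Seq1 vs Seq2: 3
  Seq1 vs Seq3: 6
  Seq2 vs Seq3: 6
The smallest is 3, between Seq1 and Seq2.

3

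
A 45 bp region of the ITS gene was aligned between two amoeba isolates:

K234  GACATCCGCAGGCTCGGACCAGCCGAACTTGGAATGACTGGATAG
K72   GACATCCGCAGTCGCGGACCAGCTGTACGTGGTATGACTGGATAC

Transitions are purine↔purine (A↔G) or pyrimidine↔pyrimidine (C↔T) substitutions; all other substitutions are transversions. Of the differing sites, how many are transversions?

6

Mismatches occur at site 12 (G/T, transversion), site 14 (T/G, transversion), site 24 (C/T, transition), site 26 (A/T, transversion), site 29 (T/G, transversion), site 33 (A/T, transversion), site 45 (G/C, transversion).
Of the 7 differences, 1 transition and 6 transversions, so the answer is 6.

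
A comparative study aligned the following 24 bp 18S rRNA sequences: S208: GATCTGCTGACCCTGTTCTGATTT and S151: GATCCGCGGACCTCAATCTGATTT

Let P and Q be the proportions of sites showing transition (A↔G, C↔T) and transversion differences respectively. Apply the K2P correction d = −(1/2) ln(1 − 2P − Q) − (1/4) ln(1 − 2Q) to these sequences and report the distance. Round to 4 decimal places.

0.3151

The sequences differ at positions 5 (T/C, transition), 8 (T/G, transversion), 13 (C/T, transition), 14 (T/C, transition), 15 (G/A, transition), 16 (T/A, transversion).
Of the 6 differences, 4 transitions and 2 transversions over 24 sites: P = 4/24 = 0.166667, Q = 2/24 = 0.083333.
d = −0.5·ln(0.583333) − 0.25·ln(0.833334) = −0.5·(-0.538997) − 0.25·(-0.182321) = 0.3151.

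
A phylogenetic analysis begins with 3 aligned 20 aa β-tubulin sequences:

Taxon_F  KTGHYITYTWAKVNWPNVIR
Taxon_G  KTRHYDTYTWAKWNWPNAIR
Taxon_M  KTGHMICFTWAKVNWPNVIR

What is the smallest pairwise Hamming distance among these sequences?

Pairwise Hamming distances:
  Taxon_F vs Taxon_G: 4
  Taxon_F vs Taxon_M: 3
  Taxon_G vs Taxon_M: 7
The smallest is 3, between Taxon_F and Taxon_M.

3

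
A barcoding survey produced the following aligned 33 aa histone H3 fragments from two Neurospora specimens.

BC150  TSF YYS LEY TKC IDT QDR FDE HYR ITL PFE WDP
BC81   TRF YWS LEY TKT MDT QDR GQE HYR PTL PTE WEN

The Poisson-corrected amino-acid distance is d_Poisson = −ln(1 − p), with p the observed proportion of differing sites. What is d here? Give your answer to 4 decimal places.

The sequences differ at positions 2 (S/R), 5 (Y/W), 12 (C/T), 13 (I/M), 19 (F/G), 20 (D/Q), 25 (I/P), 29 (F/T), 32 (D/E), 33 (P/N).
p = 10/33 = 0.303030.
d = −ln(1 − 0.303030) = −ln(0.696970) = 0.3610.

0.3610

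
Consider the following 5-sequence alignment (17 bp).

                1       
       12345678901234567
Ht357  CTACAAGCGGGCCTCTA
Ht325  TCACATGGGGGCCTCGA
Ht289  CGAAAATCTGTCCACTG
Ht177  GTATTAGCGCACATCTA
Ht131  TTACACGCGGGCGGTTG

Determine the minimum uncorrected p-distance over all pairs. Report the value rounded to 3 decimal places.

0.294

Pairwise Hamming distances:
  Ht357 vs Ht325: 5
  Ht357 vs Ht289: 7
  Ht357 vs Ht177: 6
  Ht357 vs Ht131: 6
  Ht325 vs Ht289: 11
  Ht325 vs Ht177: 10
  Ht325 vs Ht131: 8
  Ht289 vs Ht177: 11
  Ht289 vs Ht131: 10
  Ht177 vs Ht131: 10
The smallest is 5 mismatches, between Ht357 and Ht325; p = 5/17 = 0.294.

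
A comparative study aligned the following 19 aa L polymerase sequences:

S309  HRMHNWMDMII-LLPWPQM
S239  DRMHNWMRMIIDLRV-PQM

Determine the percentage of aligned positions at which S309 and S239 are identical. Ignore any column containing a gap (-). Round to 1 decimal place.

76.5%

Excluding the 2 gap columns leaves 17 comparable sites.
Mismatches occur at site 1 (H↔D), site 8 (D↔R), site 14 (L↔R), site 15 (P↔V).
13 of the 17 comparable sites match, so the percent identity is 13/17 × 100 = 76.5%.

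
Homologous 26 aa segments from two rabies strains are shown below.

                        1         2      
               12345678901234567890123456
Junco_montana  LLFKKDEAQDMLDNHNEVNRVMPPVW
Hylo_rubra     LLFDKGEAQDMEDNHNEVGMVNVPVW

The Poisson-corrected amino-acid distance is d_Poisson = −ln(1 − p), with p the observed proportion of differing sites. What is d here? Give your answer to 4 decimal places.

Mismatches occur at site 4 (K/D), site 6 (D/G), site 12 (L/E), site 19 (N/G), site 20 (R/M), site 22 (M/N), site 23 (P/V).
p = 7/26 = 0.269231.
d = −ln(1 − 0.269231) = −ln(0.730769) = 0.3137.

0.3137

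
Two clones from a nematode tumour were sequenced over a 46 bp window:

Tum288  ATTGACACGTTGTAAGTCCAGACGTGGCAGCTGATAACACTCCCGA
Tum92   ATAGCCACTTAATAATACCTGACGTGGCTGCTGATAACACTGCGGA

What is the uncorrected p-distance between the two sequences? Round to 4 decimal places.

0.2391

The sequences differ at positions 3 (T/A), 5 (A/C), 9 (G/T), 11 (T/A), 12 (G/A), 16 (G/T), 17 (T/A), 20 (A/T), 29 (A/T), 42 (C/G), 44 (C/G).
There are 11 differences over 46 sites, so p = 11/46 = 0.2391.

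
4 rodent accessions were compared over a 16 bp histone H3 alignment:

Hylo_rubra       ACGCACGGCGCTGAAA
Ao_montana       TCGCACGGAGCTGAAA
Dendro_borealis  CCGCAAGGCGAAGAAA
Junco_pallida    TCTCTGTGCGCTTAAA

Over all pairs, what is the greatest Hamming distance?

Pairwise Hamming distances:
  Hylo_rubra vs Ao_montana: 2
  Hylo_rubra vs Dendro_borealis: 4
  Hylo_rubra vs Junco_pallida: 6
  Ao_montana vs Dendro_borealis: 5
  Ao_montana vs Junco_pallida: 6
  Dendro_borealis vs Junco_pallida: 8
The largest is 8, between Dendro_borealis and Junco_pallida.

8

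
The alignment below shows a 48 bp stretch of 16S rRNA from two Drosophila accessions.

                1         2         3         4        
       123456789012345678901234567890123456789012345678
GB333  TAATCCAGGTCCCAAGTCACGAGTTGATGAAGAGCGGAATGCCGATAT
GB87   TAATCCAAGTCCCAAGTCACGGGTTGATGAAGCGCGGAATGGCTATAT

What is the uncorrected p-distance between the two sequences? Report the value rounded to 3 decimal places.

0.104

The sequences differ at positions 8 (G/A), 22 (A/G), 33 (A/C), 42 (C/G), 44 (G/T).
There are 5 differences over 48 sites, so p = 5/48 = 0.104.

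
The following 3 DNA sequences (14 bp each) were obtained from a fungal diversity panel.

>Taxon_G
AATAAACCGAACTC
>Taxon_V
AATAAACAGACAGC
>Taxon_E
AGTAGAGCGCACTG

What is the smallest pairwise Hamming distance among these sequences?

4

Pairwise Hamming distances:
  Taxon_G vs Taxon_V: 4
  Taxon_G vs Taxon_E: 5
  Taxon_V vs Taxon_E: 9
The smallest is 4, between Taxon_G and Taxon_V.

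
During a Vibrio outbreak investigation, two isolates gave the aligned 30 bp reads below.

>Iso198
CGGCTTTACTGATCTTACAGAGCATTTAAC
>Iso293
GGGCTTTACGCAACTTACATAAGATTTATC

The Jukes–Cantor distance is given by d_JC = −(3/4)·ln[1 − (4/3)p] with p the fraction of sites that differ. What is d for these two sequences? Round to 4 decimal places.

The sequences differ at positions 1 (C/G), 10 (T/G), 11 (G/C), 13 (T/A), 20 (G/T), 22 (G/A), 23 (C/G), 29 (A/T).
p = 8/30 = 0.266667.
d = −0.75 · ln(1 − (4/3)·0.266667) = −0.75 · ln(0.644444) = −0.75 · (-0.439367) = 0.3295.

0.3295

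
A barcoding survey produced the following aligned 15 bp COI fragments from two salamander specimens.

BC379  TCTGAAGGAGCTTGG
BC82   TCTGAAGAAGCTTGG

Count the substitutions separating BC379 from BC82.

The sequences differ at position 8 (G/A).
That gives 1 mismatch out of 15 aligned sites, so the Hamming distance is 1.

1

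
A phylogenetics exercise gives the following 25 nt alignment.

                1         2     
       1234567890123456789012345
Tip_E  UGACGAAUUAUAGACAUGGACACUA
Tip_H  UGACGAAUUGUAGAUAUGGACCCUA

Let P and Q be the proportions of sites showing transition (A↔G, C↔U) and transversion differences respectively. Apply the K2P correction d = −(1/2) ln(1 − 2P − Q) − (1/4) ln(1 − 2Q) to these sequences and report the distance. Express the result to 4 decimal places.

Mismatches occur at site 10 (A→G, transition), site 15 (C→U, transition), site 22 (A→C, transversion).
Of the 3 differences, 2 transitions and 1 transversion over 25 sites: P = 2/25 = 0.080000, Q = 1/25 = 0.040000.
d = −0.5·ln(0.800000) − 0.25·ln(0.920000) = −0.5·(-0.223144) − 0.25·(-0.083382) = 0.1324.

0.1324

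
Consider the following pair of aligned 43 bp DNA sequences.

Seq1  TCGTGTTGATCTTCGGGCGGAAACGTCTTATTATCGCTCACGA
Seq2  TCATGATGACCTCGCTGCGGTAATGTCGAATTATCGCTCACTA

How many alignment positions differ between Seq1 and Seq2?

Differing sites — 3:G/A; 6:T/A; 10:T/C; 13:T/C; 14:C/G; 15:G/C; 16:G/T; 21:A/T; 24:C/T; 28:T/G; 29:T/A; 42:G/T.
That gives 12 mismatches out of 43 aligned sites, so the Hamming distance is 12.

12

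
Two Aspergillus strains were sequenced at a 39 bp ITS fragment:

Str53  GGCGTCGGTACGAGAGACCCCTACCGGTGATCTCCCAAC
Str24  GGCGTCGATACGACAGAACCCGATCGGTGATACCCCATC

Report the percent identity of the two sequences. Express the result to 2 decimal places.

79.49%

Differing sites — 8:G/A; 14:G/C; 18:C/A; 22:T/G; 24:C/T; 32:C/A; 33:T/C; 38:A/T.
31 of the 39 sites match, so the percent identity is 31/39 × 100 = 79.49%.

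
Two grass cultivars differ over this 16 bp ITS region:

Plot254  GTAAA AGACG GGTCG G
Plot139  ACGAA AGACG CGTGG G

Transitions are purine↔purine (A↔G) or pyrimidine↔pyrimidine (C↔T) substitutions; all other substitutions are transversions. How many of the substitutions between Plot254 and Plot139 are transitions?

Differing sites — 1:G/A (Ti); 2:T/C (Ti); 3:A/G (Ti); 11:G/C (Tv); 14:C/G (Tv).
Of the 5 differences, 3 transitions and 2 transversions, so the answer is 3.

3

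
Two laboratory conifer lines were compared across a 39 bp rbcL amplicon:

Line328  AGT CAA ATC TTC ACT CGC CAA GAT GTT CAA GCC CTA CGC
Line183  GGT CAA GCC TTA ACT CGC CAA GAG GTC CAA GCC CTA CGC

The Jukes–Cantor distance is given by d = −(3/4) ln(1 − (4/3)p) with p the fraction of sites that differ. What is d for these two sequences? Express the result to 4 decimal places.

0.1722

Mismatches occur at site 1 (A→G), site 7 (A→G), site 8 (T→C), site 12 (C→A), site 24 (T→G), site 27 (T→C).
p = 6/39 = 0.153846.
d = −0.75 · ln(1 − (4/3)·0.153846) = −0.75 · ln(0.794872) = −0.75 · (-0.229574) = 0.1722.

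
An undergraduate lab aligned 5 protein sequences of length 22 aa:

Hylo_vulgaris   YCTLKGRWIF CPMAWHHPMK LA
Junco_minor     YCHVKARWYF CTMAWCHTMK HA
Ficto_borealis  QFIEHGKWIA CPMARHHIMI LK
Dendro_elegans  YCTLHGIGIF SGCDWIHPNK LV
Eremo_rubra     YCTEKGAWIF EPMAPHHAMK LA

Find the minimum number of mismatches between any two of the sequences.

5

Pairwise Hamming distances:
  Hylo_vulgaris vs Junco_minor: 8
  Hylo_vulgaris vs Ficto_borealis: 11
  Hylo_vulgaris vs Dendro_elegans: 10
  Hylo_vulgaris vs Eremo_rubra: 5
  Junco_minor vs Ficto_borealis: 16
  Junco_minor vs Dendro_elegans: 16
  Junco_minor vs Eremo_rubra: 11
  Ficto_borealis vs Dendro_elegans: 17
  Ficto_borealis vs Eremo_rubra: 11
  Dendro_elegans vs Eremo_rubra: 13
The smallest is 5, between Hylo_vulgaris and Eremo_rubra.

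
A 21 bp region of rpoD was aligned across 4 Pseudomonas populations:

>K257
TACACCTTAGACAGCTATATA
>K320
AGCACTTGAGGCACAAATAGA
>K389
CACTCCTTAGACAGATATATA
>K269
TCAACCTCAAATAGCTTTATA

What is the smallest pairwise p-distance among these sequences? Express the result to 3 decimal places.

0.143

Pairwise Hamming distances:
  K257 vs K320: 9
  K257 vs K389: 3
  K257 vs K269: 6
  K320 vs K389: 9
  K320 vs K269: 13
  K389 vs K269: 9
The smallest is 3 mismatches, between K257 and K389; p = 3/21 = 0.143.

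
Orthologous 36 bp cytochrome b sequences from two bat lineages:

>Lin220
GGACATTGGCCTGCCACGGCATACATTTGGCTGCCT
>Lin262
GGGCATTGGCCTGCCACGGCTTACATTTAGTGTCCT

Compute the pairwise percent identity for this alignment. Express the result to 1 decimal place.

The sequences differ at positions 3 (A/G), 21 (A/T), 29 (G/A), 31 (C/T), 32 (T/G), 33 (G/T).
30 of the 36 sites match, so the percent identity is 30/36 × 100 = 83.3%.

83.3%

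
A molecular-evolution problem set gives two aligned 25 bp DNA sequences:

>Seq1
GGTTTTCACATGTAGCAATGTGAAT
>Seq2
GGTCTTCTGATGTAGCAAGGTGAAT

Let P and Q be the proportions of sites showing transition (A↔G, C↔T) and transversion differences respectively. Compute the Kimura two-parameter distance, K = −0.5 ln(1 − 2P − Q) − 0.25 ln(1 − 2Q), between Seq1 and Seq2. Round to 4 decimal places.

Mismatches occur at site 4 (T/C, transition), site 8 (A/T, transversion), site 9 (C/G, transversion), site 19 (T/G, transversion).
Of the 4 differences, 1 transition and 3 transversions over 25 sites: P = 1/25 = 0.040000, Q = 3/25 = 0.120000.
d = −0.5·ln(0.800000) − 0.25·ln(0.760000) = −0.5·(-0.223144) − 0.25·(-0.274437) = 0.1802.

0.1802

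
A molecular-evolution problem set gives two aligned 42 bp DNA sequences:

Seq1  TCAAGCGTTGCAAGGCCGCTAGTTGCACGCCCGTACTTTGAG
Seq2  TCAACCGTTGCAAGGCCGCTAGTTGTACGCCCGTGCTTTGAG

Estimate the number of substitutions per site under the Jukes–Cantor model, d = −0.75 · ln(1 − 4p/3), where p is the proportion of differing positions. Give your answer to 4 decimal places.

0.0751

Differing sites — 5:G/C; 26:C/T; 35:A/G.
p = 3/42 = 0.071429.
d = −0.75 · ln(1 − (4/3)·0.071429) = −0.75 · ln(0.904761) = −0.75 · (-0.100084) = 0.0751.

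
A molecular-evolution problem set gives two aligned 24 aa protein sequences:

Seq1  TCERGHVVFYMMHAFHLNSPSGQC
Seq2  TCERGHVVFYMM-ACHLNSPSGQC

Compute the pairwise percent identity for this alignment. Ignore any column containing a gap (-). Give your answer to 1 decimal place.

Excluding the 1 gap column leaves 23 comparable sites.
The sequences differ at position 15 (F/C).
22 of the 23 comparable sites match, so the percent identity is 22/23 × 100 = 95.7%.

95.7%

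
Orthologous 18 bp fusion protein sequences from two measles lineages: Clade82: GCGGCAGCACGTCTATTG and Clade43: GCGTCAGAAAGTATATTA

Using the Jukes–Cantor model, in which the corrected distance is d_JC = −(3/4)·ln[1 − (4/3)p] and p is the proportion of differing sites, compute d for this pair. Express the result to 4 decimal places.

0.3470

Mismatches occur at site 4 (G↔T), site 8 (C↔A), site 10 (C↔A), site 13 (C↔A), site 18 (G↔A).
p = 5/18 = 0.277778.
d = −0.75 · ln(1 − (4/3)·0.277778) = −0.75 · ln(0.629629) = −0.75 · (-0.462625) = 0.3470.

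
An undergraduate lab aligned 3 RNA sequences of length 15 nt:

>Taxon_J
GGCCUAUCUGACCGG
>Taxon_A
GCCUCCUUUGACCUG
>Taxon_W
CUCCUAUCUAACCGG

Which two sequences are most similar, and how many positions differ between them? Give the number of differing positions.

3

Pairwise Hamming distances:
  Taxon_J vs Taxon_A: 6
  Taxon_J vs Taxon_W: 3
  Taxon_A vs Taxon_W: 8
The smallest is 3, between Taxon_J and Taxon_W.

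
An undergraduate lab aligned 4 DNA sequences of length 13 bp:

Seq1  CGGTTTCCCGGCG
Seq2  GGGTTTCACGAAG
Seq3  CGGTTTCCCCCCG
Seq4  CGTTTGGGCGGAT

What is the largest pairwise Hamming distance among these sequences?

Pairwise Hamming distances:
  Seq1 vs Seq2: 4
  Seq1 vs Seq3: 2
  Seq1 vs Seq4: 6
  Seq2 vs Seq3: 5
  Seq2 vs Seq4: 7
  Seq3 vs Seq4: 8
The largest is 8, between Seq3 and Seq4.

8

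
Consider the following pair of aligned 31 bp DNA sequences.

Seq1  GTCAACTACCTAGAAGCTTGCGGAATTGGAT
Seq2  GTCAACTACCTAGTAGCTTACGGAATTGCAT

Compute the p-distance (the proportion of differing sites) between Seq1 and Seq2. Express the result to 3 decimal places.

Differing sites — 14:A/T; 20:G/A; 29:G/C.
There are 3 differences over 31 sites, so p = 3/31 = 0.097.

0.097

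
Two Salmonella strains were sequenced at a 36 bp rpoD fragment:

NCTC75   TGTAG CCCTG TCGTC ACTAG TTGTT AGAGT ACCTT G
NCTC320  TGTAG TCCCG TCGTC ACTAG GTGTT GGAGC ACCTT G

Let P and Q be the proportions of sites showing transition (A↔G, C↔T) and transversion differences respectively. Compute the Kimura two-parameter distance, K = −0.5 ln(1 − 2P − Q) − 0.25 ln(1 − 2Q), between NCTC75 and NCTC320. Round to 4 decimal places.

The sequences differ at positions 6 (C/T, transition), 9 (T/C, transition), 21 (T/G, transversion), 26 (A/G, transition), 30 (T/C, transition).
Of the 5 differences, 4 transitions and 1 transversion over 36 sites: P = 4/36 = 0.111111, Q = 1/36 = 0.027778.
d = −0.5·ln(0.750000) − 0.25·ln(0.944444) = −0.5·(-0.287682) − 0.25·(-0.057159) = 0.1581.

0.1581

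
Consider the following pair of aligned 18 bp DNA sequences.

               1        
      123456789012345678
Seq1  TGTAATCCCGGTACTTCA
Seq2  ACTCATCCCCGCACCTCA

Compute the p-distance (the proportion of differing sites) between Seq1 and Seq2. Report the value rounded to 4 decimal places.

Differing sites — 1:T/A; 2:G/C; 4:A/C; 10:G/C; 12:T/C; 15:T/C.
There are 6 differences over 18 sites, so p = 6/18 = 0.3333.

0.3333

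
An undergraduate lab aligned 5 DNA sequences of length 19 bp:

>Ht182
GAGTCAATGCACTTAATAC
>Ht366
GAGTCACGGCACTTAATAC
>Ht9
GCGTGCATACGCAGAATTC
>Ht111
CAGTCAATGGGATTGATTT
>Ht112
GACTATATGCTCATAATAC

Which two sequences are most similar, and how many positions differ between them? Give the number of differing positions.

Pairwise Hamming distances:
  Ht182 vs Ht366: 2
  Ht182 vs Ht9: 8
  Ht182 vs Ht111: 7
  Ht182 vs Ht112: 5
  Ht366 vs Ht9: 10
  Ht366 vs Ht111: 9
  Ht366 vs Ht112: 7
  Ht9 vs Ht111: 11
  Ht9 vs Ht112: 8
  Ht111 vs Ht112: 11
The smallest is 2, between Ht182 and Ht366.

2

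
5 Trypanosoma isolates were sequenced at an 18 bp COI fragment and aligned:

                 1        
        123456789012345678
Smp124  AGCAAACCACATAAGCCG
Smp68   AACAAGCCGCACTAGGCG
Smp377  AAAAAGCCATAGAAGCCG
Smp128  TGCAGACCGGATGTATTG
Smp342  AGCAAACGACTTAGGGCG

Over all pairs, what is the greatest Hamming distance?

13

Pairwise Hamming distances:
  Smp124 vs Smp68: 6
  Smp124 vs Smp377: 5
  Smp124 vs Smp128: 9
  Smp124 vs Smp342: 4
  Smp68 vs Smp377: 6
  Smp68 vs Smp128: 11
  Smp68 vs Smp342: 8
  Smp377 vs Smp128: 13
  Smp377 vs Smp342: 9
  Smp128 vs Smp342: 11
The largest is 13, between Smp377 and Smp128.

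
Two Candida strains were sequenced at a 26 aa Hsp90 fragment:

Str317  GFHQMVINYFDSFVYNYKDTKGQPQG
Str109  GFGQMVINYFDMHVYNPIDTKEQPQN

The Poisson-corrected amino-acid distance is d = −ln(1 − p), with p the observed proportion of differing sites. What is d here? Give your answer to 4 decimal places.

The sequences differ at positions 3 (H/G), 12 (S/M), 13 (F/H), 17 (Y/P), 18 (K/I), 22 (G/E), 26 (G/N).
p = 7/26 = 0.269231.
d = −ln(1 − 0.269231) = −ln(0.730769) = 0.3137.

0.3137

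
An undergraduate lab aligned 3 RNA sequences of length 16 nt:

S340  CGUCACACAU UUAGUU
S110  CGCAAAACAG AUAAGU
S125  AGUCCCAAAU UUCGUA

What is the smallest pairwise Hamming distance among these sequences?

5

Pairwise Hamming distances:
  S340 vs S110: 7
  S340 vs S125: 5
  S110 vs S125: 12
The smallest is 5, between S340 and S125.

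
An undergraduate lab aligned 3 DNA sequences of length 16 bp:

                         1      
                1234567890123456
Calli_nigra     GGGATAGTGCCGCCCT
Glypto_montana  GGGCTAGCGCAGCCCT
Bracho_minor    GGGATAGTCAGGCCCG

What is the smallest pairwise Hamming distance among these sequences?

Pairwise Hamming distances:
  Calli_nigra vs Glypto_montana: 3
  Calli_nigra vs Bracho_minor: 4
  Glypto_montana vs Bracho_minor: 6
The smallest is 3, between Calli_nigra and Glypto_montana.

3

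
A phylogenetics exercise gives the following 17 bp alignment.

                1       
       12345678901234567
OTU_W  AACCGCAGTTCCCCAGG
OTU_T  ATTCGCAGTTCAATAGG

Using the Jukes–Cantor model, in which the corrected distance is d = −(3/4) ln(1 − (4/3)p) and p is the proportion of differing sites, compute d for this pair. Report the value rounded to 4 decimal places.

The sequences differ at positions 2 (A/T), 3 (C/T), 12 (C/A), 13 (C/A), 14 (C/T).
p = 5/17 = 0.294118.
d = −0.75 · ln(1 − (4/3)·0.294118) = −0.75 · ln(0.607843) = −0.75 · (-0.497839) = 0.3734.

0.3734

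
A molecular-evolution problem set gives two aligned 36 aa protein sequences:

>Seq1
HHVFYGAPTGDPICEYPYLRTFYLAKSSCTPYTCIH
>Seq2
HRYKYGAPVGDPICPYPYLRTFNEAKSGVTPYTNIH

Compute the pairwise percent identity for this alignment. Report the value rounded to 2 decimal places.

72.22%

Mismatches occur at site 2 (H/R), site 3 (V/Y), site 4 (F/K), site 9 (T/V), site 15 (E/P), site 23 (Y/N), site 24 (L/E), site 28 (S/G), site 29 (C/V), site 34 (C/N).
26 of the 36 sites match, so the percent identity is 26/36 × 100 = 72.22%.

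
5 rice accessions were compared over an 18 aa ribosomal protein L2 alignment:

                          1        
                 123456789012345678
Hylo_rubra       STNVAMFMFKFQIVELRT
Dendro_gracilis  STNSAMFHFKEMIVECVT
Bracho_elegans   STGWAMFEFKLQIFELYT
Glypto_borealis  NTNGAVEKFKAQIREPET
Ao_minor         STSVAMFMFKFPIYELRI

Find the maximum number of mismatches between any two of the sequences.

Pairwise Hamming distances:
  Hylo_rubra vs Dendro_gracilis: 6
  Hylo_rubra vs Bracho_elegans: 6
  Hylo_rubra vs Glypto_borealis: 9
  Hylo_rubra vs Ao_minor: 4
  Dendro_gracilis vs Bracho_elegans: 8
  Dendro_gracilis vs Glypto_borealis: 10
  Dendro_gracilis vs Ao_minor: 9
  Bracho_elegans vs Glypto_borealis: 10
  Bracho_elegans vs Ao_minor: 8
  Glypto_borealis vs Ao_minor: 12
The largest is 12, between Glypto_borealis and Ao_minor.

12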